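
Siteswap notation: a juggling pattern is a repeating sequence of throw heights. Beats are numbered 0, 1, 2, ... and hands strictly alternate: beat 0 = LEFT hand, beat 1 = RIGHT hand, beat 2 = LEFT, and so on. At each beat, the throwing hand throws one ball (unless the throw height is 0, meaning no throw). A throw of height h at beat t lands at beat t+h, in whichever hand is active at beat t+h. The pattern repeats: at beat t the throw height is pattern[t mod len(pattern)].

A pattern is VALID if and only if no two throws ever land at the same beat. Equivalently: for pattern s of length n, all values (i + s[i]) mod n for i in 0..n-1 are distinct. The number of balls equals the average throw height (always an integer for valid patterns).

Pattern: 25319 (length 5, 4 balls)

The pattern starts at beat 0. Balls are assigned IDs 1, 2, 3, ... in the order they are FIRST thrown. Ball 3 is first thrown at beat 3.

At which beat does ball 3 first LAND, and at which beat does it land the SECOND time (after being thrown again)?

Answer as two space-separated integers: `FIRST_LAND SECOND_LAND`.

Beat 0 (L): throw ball1 h=2 -> lands@2:L; in-air after throw: [b1@2:L]
Beat 1 (R): throw ball2 h=5 -> lands@6:L; in-air after throw: [b1@2:L b2@6:L]
Beat 2 (L): throw ball1 h=3 -> lands@5:R; in-air after throw: [b1@5:R b2@6:L]
Beat 3 (R): throw ball3 h=1 -> lands@4:L; in-air after throw: [b3@4:L b1@5:R b2@6:L]
Beat 4 (L): throw ball3 h=9 -> lands@13:R; in-air after throw: [b1@5:R b2@6:L b3@13:R]
Beat 5 (R): throw ball1 h=2 -> lands@7:R; in-air after throw: [b2@6:L b1@7:R b3@13:R]
Beat 6 (L): throw ball2 h=5 -> lands@11:R; in-air after throw: [b1@7:R b2@11:R b3@13:R]
Beat 7 (R): throw ball1 h=3 -> lands@10:L; in-air after throw: [b1@10:L b2@11:R b3@13:R]
Beat 8 (L): throw ball4 h=1 -> lands@9:R; in-air after throw: [b4@9:R b1@10:L b2@11:R b3@13:R]
Beat 9 (R): throw ball4 h=9 -> lands@18:L; in-air after throw: [b1@10:L b2@11:R b3@13:R b4@18:L]
Beat 10 (L): throw ball1 h=2 -> lands@12:L; in-air after throw: [b2@11:R b1@12:L b3@13:R b4@18:L]
Beat 11 (R): throw ball2 h=5 -> lands@16:L; in-air after throw: [b1@12:L b3@13:R b2@16:L b4@18:L]
Beat 12 (L): throw ball1 h=3 -> lands@15:R; in-air after throw: [b3@13:R b1@15:R b2@16:L b4@18:L]
Beat 13 (R): throw ball3 h=1 -> lands@14:L; in-air after throw: [b3@14:L b1@15:R b2@16:L b4@18:L]
Ball 3: thrown@3 h=1 -> first land @4; rethrown@4 h=9 -> second land @13

Answer: 4 13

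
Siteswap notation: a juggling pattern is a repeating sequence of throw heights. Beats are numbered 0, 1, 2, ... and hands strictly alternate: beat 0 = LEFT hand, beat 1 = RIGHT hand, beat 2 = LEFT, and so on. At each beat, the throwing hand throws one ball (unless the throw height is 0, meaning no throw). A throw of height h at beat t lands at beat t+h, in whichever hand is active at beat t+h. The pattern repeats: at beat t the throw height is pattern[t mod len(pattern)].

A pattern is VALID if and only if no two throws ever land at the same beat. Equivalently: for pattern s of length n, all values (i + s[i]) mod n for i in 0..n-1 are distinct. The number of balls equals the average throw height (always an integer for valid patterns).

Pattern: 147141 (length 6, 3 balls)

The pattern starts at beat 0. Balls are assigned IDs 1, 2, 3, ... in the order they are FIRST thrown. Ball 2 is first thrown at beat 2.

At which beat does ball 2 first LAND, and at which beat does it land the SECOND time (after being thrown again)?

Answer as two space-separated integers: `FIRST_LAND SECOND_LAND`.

Answer: 9 10

Derivation:
Beat 0 (L): throw ball1 h=1 -> lands@1:R; in-air after throw: [b1@1:R]
Beat 1 (R): throw ball1 h=4 -> lands@5:R; in-air after throw: [b1@5:R]
Beat 2 (L): throw ball2 h=7 -> lands@9:R; in-air after throw: [b1@5:R b2@9:R]
Beat 3 (R): throw ball3 h=1 -> lands@4:L; in-air after throw: [b3@4:L b1@5:R b2@9:R]
Beat 4 (L): throw ball3 h=4 -> lands@8:L; in-air after throw: [b1@5:R b3@8:L b2@9:R]
Beat 5 (R): throw ball1 h=1 -> lands@6:L; in-air after throw: [b1@6:L b3@8:L b2@9:R]
Beat 6 (L): throw ball1 h=1 -> lands@7:R; in-air after throw: [b1@7:R b3@8:L b2@9:R]
Beat 7 (R): throw ball1 h=4 -> lands@11:R; in-air after throw: [b3@8:L b2@9:R b1@11:R]
Beat 8 (L): throw ball3 h=7 -> lands@15:R; in-air after throw: [b2@9:R b1@11:R b3@15:R]
Beat 9 (R): throw ball2 h=1 -> lands@10:L; in-air after throw: [b2@10:L b1@11:R b3@15:R]
Beat 10 (L): throw ball2 h=4 -> lands@14:L; in-air after throw: [b1@11:R b2@14:L b3@15:R]
Ball 2: thrown@2 h=7 -> first land @9; rethrown@9 h=1 -> second land @10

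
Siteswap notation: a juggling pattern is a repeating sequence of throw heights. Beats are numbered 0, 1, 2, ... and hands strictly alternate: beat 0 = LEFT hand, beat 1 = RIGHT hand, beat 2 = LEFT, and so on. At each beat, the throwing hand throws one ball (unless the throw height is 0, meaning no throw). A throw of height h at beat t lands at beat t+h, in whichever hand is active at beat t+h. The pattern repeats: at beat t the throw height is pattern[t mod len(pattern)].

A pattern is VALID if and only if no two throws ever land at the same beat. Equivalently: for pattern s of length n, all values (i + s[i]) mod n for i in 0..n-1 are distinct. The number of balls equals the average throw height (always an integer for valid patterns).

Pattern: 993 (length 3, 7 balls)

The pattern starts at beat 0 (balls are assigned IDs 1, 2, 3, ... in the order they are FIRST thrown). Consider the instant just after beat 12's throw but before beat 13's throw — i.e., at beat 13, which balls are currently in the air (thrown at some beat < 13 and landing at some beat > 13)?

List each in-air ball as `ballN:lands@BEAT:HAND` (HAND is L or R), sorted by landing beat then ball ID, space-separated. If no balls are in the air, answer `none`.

Answer: ball3:lands@14:L ball6:lands@15:R ball7:lands@16:L ball1:lands@18:L ball2:lands@19:R ball4:lands@21:R

Derivation:
Beat 0 (L): throw ball1 h=9 -> lands@9:R; in-air after throw: [b1@9:R]
Beat 1 (R): throw ball2 h=9 -> lands@10:L; in-air after throw: [b1@9:R b2@10:L]
Beat 2 (L): throw ball3 h=3 -> lands@5:R; in-air after throw: [b3@5:R b1@9:R b2@10:L]
Beat 3 (R): throw ball4 h=9 -> lands@12:L; in-air after throw: [b3@5:R b1@9:R b2@10:L b4@12:L]
Beat 4 (L): throw ball5 h=9 -> lands@13:R; in-air after throw: [b3@5:R b1@9:R b2@10:L b4@12:L b5@13:R]
Beat 5 (R): throw ball3 h=3 -> lands@8:L; in-air after throw: [b3@8:L b1@9:R b2@10:L b4@12:L b5@13:R]
Beat 6 (L): throw ball6 h=9 -> lands@15:R; in-air after throw: [b3@8:L b1@9:R b2@10:L b4@12:L b5@13:R b6@15:R]
Beat 7 (R): throw ball7 h=9 -> lands@16:L; in-air after throw: [b3@8:L b1@9:R b2@10:L b4@12:L b5@13:R b6@15:R b7@16:L]
Beat 8 (L): throw ball3 h=3 -> lands@11:R; in-air after throw: [b1@9:R b2@10:L b3@11:R b4@12:L b5@13:R b6@15:R b7@16:L]
Beat 9 (R): throw ball1 h=9 -> lands@18:L; in-air after throw: [b2@10:L b3@11:R b4@12:L b5@13:R b6@15:R b7@16:L b1@18:L]
Beat 10 (L): throw ball2 h=9 -> lands@19:R; in-air after throw: [b3@11:R b4@12:L b5@13:R b6@15:R b7@16:L b1@18:L b2@19:R]
Beat 11 (R): throw ball3 h=3 -> lands@14:L; in-air after throw: [b4@12:L b5@13:R b3@14:L b6@15:R b7@16:L b1@18:L b2@19:R]
Beat 12 (L): throw ball4 h=9 -> lands@21:R; in-air after throw: [b5@13:R b3@14:L b6@15:R b7@16:L b1@18:L b2@19:R b4@21:R]
Beat 13 (R): throw ball5 h=9 -> lands@22:L; in-air after throw: [b3@14:L b6@15:R b7@16:L b1@18:L b2@19:R b4@21:R b5@22:L]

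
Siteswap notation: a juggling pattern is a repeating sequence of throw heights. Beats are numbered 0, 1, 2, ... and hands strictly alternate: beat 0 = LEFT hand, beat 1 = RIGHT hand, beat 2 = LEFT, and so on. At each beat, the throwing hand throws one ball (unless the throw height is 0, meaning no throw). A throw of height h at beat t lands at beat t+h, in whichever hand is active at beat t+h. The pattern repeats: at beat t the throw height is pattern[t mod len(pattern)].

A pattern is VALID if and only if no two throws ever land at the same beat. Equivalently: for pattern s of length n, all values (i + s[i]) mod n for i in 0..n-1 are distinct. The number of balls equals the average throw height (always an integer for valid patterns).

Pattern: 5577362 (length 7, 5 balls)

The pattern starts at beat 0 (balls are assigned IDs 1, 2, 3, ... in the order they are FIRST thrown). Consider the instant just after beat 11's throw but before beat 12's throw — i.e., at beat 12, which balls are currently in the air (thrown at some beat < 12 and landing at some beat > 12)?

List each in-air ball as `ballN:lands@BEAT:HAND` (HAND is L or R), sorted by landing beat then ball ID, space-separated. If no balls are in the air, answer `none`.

Answer: ball2:lands@13:R ball1:lands@14:L ball3:lands@16:L ball4:lands@17:R

Derivation:
Beat 0 (L): throw ball1 h=5 -> lands@5:R; in-air after throw: [b1@5:R]
Beat 1 (R): throw ball2 h=5 -> lands@6:L; in-air after throw: [b1@5:R b2@6:L]
Beat 2 (L): throw ball3 h=7 -> lands@9:R; in-air after throw: [b1@5:R b2@6:L b3@9:R]
Beat 3 (R): throw ball4 h=7 -> lands@10:L; in-air after throw: [b1@5:R b2@6:L b3@9:R b4@10:L]
Beat 4 (L): throw ball5 h=3 -> lands@7:R; in-air after throw: [b1@5:R b2@6:L b5@7:R b3@9:R b4@10:L]
Beat 5 (R): throw ball1 h=6 -> lands@11:R; in-air after throw: [b2@6:L b5@7:R b3@9:R b4@10:L b1@11:R]
Beat 6 (L): throw ball2 h=2 -> lands@8:L; in-air after throw: [b5@7:R b2@8:L b3@9:R b4@10:L b1@11:R]
Beat 7 (R): throw ball5 h=5 -> lands@12:L; in-air after throw: [b2@8:L b3@9:R b4@10:L b1@11:R b5@12:L]
Beat 8 (L): throw ball2 h=5 -> lands@13:R; in-air after throw: [b3@9:R b4@10:L b1@11:R b5@12:L b2@13:R]
Beat 9 (R): throw ball3 h=7 -> lands@16:L; in-air after throw: [b4@10:L b1@11:R b5@12:L b2@13:R b3@16:L]
Beat 10 (L): throw ball4 h=7 -> lands@17:R; in-air after throw: [b1@11:R b5@12:L b2@13:R b3@16:L b4@17:R]
Beat 11 (R): throw ball1 h=3 -> lands@14:L; in-air after throw: [b5@12:L b2@13:R b1@14:L b3@16:L b4@17:R]
Beat 12 (L): throw ball5 h=6 -> lands@18:L; in-air after throw: [b2@13:R b1@14:L b3@16:L b4@17:R b5@18:L]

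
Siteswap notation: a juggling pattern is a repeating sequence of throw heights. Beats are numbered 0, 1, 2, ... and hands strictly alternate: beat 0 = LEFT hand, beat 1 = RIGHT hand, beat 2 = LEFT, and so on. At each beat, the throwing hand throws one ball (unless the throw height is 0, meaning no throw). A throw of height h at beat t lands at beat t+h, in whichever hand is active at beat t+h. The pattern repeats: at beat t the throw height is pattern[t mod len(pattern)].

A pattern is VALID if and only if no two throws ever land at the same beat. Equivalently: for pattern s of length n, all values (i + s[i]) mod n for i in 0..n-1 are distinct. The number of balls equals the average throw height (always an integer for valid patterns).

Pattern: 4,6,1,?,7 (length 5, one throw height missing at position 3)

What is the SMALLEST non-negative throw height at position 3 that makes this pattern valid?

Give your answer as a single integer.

Answer: 2

Derivation:
i=0: (0 + 4) mod 5 = 4
i=1: (1 + 6) mod 5 = 2
i=2: (2 + 1) mod 5 = 3
i=3: s[i]=? (unknown)
i=4: (4 + 7) mod 5 = 1
Known residues: [1, 2, 3, 4]; need a permutation of 0..4, so missing residue r = 0
Need (3 + s) mod 5 = 0; smallest s = (0 - 3) mod 5 = 2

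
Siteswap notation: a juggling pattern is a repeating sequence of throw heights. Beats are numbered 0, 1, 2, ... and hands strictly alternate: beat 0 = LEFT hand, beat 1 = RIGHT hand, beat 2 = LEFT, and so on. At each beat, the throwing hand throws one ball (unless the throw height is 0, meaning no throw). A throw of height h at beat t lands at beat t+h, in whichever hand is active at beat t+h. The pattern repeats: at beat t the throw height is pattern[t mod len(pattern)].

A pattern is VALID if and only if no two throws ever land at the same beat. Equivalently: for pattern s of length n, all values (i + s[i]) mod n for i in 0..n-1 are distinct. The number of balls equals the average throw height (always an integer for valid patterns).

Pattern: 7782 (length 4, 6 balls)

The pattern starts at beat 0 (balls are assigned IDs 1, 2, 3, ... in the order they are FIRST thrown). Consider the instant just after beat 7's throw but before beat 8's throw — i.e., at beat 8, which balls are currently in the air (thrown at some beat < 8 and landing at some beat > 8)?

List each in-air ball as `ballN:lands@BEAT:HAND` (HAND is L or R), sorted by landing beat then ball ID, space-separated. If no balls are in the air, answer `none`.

Answer: ball1:lands@9:R ball3:lands@10:L ball5:lands@11:R ball4:lands@12:L ball6:lands@14:L

Derivation:
Beat 0 (L): throw ball1 h=7 -> lands@7:R; in-air after throw: [b1@7:R]
Beat 1 (R): throw ball2 h=7 -> lands@8:L; in-air after throw: [b1@7:R b2@8:L]
Beat 2 (L): throw ball3 h=8 -> lands@10:L; in-air after throw: [b1@7:R b2@8:L b3@10:L]
Beat 3 (R): throw ball4 h=2 -> lands@5:R; in-air after throw: [b4@5:R b1@7:R b2@8:L b3@10:L]
Beat 4 (L): throw ball5 h=7 -> lands@11:R; in-air after throw: [b4@5:R b1@7:R b2@8:L b3@10:L b5@11:R]
Beat 5 (R): throw ball4 h=7 -> lands@12:L; in-air after throw: [b1@7:R b2@8:L b3@10:L b5@11:R b4@12:L]
Beat 6 (L): throw ball6 h=8 -> lands@14:L; in-air after throw: [b1@7:R b2@8:L b3@10:L b5@11:R b4@12:L b6@14:L]
Beat 7 (R): throw ball1 h=2 -> lands@9:R; in-air after throw: [b2@8:L b1@9:R b3@10:L b5@11:R b4@12:L b6@14:L]
Beat 8 (L): throw ball2 h=7 -> lands@15:R; in-air after throw: [b1@9:R b3@10:L b5@11:R b4@12:L b6@14:L b2@15:R]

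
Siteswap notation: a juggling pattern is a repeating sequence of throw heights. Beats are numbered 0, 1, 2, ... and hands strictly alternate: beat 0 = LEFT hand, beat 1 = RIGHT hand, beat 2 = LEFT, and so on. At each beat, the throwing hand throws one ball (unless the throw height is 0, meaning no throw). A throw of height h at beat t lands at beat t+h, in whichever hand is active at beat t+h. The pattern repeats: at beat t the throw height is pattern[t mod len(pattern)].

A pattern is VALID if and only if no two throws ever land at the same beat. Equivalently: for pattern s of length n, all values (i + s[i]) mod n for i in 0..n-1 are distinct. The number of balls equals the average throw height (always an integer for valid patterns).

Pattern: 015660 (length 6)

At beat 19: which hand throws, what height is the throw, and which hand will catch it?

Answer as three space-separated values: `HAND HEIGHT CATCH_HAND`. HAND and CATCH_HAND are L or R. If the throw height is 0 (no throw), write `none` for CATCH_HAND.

Beat 19: 19 mod 2 = 1, so hand = R
Throw height = pattern[19 mod 6] = pattern[1] = 1
Lands at beat 19+1=20, 20 mod 2 = 0, so catch hand = L

Answer: R 1 L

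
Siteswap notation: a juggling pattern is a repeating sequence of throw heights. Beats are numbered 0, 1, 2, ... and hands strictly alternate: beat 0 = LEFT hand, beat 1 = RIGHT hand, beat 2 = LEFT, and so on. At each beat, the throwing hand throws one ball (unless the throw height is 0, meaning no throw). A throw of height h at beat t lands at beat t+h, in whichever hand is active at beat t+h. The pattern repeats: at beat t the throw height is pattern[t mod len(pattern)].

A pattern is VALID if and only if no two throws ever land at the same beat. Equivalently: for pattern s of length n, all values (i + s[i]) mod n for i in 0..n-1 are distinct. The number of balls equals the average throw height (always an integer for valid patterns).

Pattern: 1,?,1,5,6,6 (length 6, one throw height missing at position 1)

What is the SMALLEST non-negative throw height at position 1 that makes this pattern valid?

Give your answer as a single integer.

i=0: (0 + 1) mod 6 = 1
i=1: s[i]=? (unknown)
i=2: (2 + 1) mod 6 = 3
i=3: (3 + 5) mod 6 = 2
i=4: (4 + 6) mod 6 = 4
i=5: (5 + 6) mod 6 = 5
Known residues: [1, 2, 3, 4, 5]; need a permutation of 0..5, so missing residue r = 0
Need (1 + s) mod 6 = 0; smallest s = (0 - 1) mod 6 = 5

Answer: 5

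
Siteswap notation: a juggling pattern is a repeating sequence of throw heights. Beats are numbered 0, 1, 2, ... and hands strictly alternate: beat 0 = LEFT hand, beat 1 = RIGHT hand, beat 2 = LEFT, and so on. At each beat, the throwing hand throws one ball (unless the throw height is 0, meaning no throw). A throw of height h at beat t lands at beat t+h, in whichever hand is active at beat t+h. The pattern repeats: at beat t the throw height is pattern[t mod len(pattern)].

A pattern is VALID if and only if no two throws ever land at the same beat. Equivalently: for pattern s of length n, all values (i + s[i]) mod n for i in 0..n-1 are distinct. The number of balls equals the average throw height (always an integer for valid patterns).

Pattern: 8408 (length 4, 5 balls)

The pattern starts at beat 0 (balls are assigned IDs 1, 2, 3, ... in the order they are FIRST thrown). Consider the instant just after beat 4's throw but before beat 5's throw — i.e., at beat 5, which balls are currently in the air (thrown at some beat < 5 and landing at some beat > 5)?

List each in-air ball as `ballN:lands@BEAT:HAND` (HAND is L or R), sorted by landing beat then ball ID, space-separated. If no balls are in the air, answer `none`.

Answer: ball1:lands@8:L ball3:lands@11:R ball4:lands@12:L

Derivation:
Beat 0 (L): throw ball1 h=8 -> lands@8:L; in-air after throw: [b1@8:L]
Beat 1 (R): throw ball2 h=4 -> lands@5:R; in-air after throw: [b2@5:R b1@8:L]
Beat 3 (R): throw ball3 h=8 -> lands@11:R; in-air after throw: [b2@5:R b1@8:L b3@11:R]
Beat 4 (L): throw ball4 h=8 -> lands@12:L; in-air after throw: [b2@5:R b1@8:L b3@11:R b4@12:L]
Beat 5 (R): throw ball2 h=4 -> lands@9:R; in-air after throw: [b1@8:L b2@9:R b3@11:R b4@12:L]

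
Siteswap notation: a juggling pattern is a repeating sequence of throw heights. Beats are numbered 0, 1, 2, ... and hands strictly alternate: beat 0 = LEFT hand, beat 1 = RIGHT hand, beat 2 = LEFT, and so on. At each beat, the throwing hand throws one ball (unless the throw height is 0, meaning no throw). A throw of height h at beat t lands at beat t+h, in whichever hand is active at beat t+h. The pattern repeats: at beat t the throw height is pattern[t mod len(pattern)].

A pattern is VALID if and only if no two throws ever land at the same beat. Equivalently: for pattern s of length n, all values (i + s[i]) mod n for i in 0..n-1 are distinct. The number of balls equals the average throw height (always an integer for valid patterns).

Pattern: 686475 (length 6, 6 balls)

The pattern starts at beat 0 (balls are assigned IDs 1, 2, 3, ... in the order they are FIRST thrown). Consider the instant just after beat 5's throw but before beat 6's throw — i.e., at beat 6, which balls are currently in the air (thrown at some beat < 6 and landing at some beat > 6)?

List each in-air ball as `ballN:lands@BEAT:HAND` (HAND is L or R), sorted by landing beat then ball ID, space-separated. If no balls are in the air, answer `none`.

Beat 0 (L): throw ball1 h=6 -> lands@6:L; in-air after throw: [b1@6:L]
Beat 1 (R): throw ball2 h=8 -> lands@9:R; in-air after throw: [b1@6:L b2@9:R]
Beat 2 (L): throw ball3 h=6 -> lands@8:L; in-air after throw: [b1@6:L b3@8:L b2@9:R]
Beat 3 (R): throw ball4 h=4 -> lands@7:R; in-air after throw: [b1@6:L b4@7:R b3@8:L b2@9:R]
Beat 4 (L): throw ball5 h=7 -> lands@11:R; in-air after throw: [b1@6:L b4@7:R b3@8:L b2@9:R b5@11:R]
Beat 5 (R): throw ball6 h=5 -> lands@10:L; in-air after throw: [b1@6:L b4@7:R b3@8:L b2@9:R b6@10:L b5@11:R]
Beat 6 (L): throw ball1 h=6 -> lands@12:L; in-air after throw: [b4@7:R b3@8:L b2@9:R b6@10:L b5@11:R b1@12:L]

Answer: ball4:lands@7:R ball3:lands@8:L ball2:lands@9:R ball6:lands@10:L ball5:lands@11:R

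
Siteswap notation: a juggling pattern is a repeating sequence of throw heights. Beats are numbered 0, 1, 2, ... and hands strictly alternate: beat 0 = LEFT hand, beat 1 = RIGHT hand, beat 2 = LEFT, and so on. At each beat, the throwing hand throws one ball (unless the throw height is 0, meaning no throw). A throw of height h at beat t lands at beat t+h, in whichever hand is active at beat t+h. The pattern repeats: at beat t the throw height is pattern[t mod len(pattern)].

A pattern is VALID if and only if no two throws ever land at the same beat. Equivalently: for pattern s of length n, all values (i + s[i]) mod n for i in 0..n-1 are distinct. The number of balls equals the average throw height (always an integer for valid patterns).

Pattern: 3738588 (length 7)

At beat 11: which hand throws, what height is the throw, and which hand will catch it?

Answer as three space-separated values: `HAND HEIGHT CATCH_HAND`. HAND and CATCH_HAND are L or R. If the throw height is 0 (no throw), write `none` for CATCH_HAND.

Beat 11: 11 mod 2 = 1, so hand = R
Throw height = pattern[11 mod 7] = pattern[4] = 5
Lands at beat 11+5=16, 16 mod 2 = 0, so catch hand = L

Answer: R 5 L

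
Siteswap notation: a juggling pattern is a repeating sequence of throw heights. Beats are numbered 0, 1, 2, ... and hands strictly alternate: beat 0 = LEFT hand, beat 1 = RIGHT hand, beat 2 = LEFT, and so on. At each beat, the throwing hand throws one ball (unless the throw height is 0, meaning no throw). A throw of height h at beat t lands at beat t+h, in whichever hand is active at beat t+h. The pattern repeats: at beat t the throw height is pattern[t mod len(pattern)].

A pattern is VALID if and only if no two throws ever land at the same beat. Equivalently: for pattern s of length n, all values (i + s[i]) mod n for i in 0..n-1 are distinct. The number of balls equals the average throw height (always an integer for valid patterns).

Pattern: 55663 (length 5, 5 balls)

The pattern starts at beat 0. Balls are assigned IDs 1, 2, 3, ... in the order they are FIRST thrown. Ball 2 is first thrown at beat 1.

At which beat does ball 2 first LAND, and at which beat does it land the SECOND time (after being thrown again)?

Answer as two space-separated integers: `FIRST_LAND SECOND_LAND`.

Beat 0 (L): throw ball1 h=5 -> lands@5:R; in-air after throw: [b1@5:R]
Beat 1 (R): throw ball2 h=5 -> lands@6:L; in-air after throw: [b1@5:R b2@6:L]
Beat 2 (L): throw ball3 h=6 -> lands@8:L; in-air after throw: [b1@5:R b2@6:L b3@8:L]
Beat 3 (R): throw ball4 h=6 -> lands@9:R; in-air after throw: [b1@5:R b2@6:L b3@8:L b4@9:R]
Beat 4 (L): throw ball5 h=3 -> lands@7:R; in-air after throw: [b1@5:R b2@6:L b5@7:R b3@8:L b4@9:R]
Beat 5 (R): throw ball1 h=5 -> lands@10:L; in-air after throw: [b2@6:L b5@7:R b3@8:L b4@9:R b1@10:L]
Beat 6 (L): throw ball2 h=5 -> lands@11:R; in-air after throw: [b5@7:R b3@8:L b4@9:R b1@10:L b2@11:R]
Beat 7 (R): throw ball5 h=6 -> lands@13:R; in-air after throw: [b3@8:L b4@9:R b1@10:L b2@11:R b5@13:R]
Beat 8 (L): throw ball3 h=6 -> lands@14:L; in-air after throw: [b4@9:R b1@10:L b2@11:R b5@13:R b3@14:L]
Beat 9 (R): throw ball4 h=3 -> lands@12:L; in-air after throw: [b1@10:L b2@11:R b4@12:L b5@13:R b3@14:L]
Beat 10 (L): throw ball1 h=5 -> lands@15:R; in-air after throw: [b2@11:R b4@12:L b5@13:R b3@14:L b1@15:R]
Beat 11 (R): throw ball2 h=5 -> lands@16:L; in-air after throw: [b4@12:L b5@13:R b3@14:L b1@15:R b2@16:L]
Ball 2: thrown@1 h=5 -> first land @6; rethrown@6 h=5 -> second land @11

Answer: 6 11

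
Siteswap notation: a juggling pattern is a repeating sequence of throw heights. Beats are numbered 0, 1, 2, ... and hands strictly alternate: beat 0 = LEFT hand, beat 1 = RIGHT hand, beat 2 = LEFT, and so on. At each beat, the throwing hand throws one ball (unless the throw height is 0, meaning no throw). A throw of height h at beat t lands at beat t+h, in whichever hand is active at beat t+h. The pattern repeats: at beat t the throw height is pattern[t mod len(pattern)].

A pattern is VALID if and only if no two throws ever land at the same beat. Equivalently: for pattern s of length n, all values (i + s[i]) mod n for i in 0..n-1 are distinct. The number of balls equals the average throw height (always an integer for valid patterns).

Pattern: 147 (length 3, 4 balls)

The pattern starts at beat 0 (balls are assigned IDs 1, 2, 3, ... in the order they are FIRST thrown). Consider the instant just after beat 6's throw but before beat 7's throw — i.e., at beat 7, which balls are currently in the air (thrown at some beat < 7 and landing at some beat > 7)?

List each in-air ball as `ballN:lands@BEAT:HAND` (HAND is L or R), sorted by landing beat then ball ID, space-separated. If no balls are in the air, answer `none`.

Answer: ball3:lands@8:L ball2:lands@9:R ball1:lands@12:L

Derivation:
Beat 0 (L): throw ball1 h=1 -> lands@1:R; in-air after throw: [b1@1:R]
Beat 1 (R): throw ball1 h=4 -> lands@5:R; in-air after throw: [b1@5:R]
Beat 2 (L): throw ball2 h=7 -> lands@9:R; in-air after throw: [b1@5:R b2@9:R]
Beat 3 (R): throw ball3 h=1 -> lands@4:L; in-air after throw: [b3@4:L b1@5:R b2@9:R]
Beat 4 (L): throw ball3 h=4 -> lands@8:L; in-air after throw: [b1@5:R b3@8:L b2@9:R]
Beat 5 (R): throw ball1 h=7 -> lands@12:L; in-air after throw: [b3@8:L b2@9:R b1@12:L]
Beat 6 (L): throw ball4 h=1 -> lands@7:R; in-air after throw: [b4@7:R b3@8:L b2@9:R b1@12:L]
Beat 7 (R): throw ball4 h=4 -> lands@11:R; in-air after throw: [b3@8:L b2@9:R b4@11:R b1@12:L]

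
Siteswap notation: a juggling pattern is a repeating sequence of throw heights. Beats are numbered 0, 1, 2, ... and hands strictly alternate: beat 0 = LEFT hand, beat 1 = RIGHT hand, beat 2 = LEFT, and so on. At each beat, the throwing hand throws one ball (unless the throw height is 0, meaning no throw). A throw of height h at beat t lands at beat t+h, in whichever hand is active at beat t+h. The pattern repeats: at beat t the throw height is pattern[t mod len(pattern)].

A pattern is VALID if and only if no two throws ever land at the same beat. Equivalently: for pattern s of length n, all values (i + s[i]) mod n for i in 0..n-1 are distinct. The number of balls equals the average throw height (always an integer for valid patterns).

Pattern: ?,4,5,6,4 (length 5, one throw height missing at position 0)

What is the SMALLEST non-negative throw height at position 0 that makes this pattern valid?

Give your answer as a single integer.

Answer: 1

Derivation:
i=0: s[i]=? (unknown)
i=1: (1 + 4) mod 5 = 0
i=2: (2 + 5) mod 5 = 2
i=3: (3 + 6) mod 5 = 4
i=4: (4 + 4) mod 5 = 3
Known residues: [0, 2, 3, 4]; need a permutation of 0..4, so missing residue r = 1
Need (0 + s) mod 5 = 1; smallest s = (1 - 0) mod 5 = 1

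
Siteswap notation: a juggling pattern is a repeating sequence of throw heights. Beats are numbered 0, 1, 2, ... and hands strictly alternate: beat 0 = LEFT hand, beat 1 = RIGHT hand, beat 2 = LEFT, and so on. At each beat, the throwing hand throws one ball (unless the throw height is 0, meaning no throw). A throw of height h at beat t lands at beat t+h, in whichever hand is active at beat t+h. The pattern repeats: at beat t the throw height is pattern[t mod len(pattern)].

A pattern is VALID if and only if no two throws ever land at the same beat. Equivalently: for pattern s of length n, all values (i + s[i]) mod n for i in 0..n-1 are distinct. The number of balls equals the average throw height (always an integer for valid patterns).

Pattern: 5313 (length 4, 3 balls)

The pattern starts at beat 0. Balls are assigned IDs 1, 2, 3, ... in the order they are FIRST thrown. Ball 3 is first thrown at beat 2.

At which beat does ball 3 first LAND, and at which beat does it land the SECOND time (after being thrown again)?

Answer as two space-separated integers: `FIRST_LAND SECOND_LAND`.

Answer: 3 6

Derivation:
Beat 0 (L): throw ball1 h=5 -> lands@5:R; in-air after throw: [b1@5:R]
Beat 1 (R): throw ball2 h=3 -> lands@4:L; in-air after throw: [b2@4:L b1@5:R]
Beat 2 (L): throw ball3 h=1 -> lands@3:R; in-air after throw: [b3@3:R b2@4:L b1@5:R]
Beat 3 (R): throw ball3 h=3 -> lands@6:L; in-air after throw: [b2@4:L b1@5:R b3@6:L]
Beat 4 (L): throw ball2 h=5 -> lands@9:R; in-air after throw: [b1@5:R b3@6:L b2@9:R]
Beat 5 (R): throw ball1 h=3 -> lands@8:L; in-air after throw: [b3@6:L b1@8:L b2@9:R]
Beat 6 (L): throw ball3 h=1 -> lands@7:R; in-air after throw: [b3@7:R b1@8:L b2@9:R]
Ball 3: thrown@2 h=1 -> first land @3; rethrown@3 h=3 -> second land @6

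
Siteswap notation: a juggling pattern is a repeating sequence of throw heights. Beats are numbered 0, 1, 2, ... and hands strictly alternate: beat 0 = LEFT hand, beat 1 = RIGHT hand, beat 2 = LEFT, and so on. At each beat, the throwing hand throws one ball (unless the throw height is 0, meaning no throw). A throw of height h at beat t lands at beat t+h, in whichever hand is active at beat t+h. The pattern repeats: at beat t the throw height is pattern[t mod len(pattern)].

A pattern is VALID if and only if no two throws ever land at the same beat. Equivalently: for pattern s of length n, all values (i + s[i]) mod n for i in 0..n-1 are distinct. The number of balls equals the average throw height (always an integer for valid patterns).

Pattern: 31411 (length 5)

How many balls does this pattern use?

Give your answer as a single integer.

Answer: 2

Derivation:
Pattern = [3, 1, 4, 1, 1], length n = 5
  position 0: throw height = 3, running sum = 3
  position 1: throw height = 1, running sum = 4
  position 2: throw height = 4, running sum = 8
  position 3: throw height = 1, running sum = 9
  position 4: throw height = 1, running sum = 10
Total sum = 10; balls = sum / n = 10 / 5 = 2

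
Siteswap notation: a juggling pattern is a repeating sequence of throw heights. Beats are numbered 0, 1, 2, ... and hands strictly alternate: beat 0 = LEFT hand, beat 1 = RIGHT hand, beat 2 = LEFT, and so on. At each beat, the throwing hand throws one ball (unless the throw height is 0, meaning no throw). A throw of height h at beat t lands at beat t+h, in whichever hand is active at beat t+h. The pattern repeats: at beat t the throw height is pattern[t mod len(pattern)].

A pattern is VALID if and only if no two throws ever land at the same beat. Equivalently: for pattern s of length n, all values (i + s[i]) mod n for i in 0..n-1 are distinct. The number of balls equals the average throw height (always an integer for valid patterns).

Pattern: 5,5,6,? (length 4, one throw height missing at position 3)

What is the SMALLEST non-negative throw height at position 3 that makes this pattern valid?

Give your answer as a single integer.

Answer: 0

Derivation:
i=0: (0 + 5) mod 4 = 1
i=1: (1 + 5) mod 4 = 2
i=2: (2 + 6) mod 4 = 0
i=3: s[i]=? (unknown)
Known residues: [0, 1, 2]; need a permutation of 0..3, so missing residue r = 3
Need (3 + s) mod 4 = 3; smallest s = (3 - 3) mod 4 = 0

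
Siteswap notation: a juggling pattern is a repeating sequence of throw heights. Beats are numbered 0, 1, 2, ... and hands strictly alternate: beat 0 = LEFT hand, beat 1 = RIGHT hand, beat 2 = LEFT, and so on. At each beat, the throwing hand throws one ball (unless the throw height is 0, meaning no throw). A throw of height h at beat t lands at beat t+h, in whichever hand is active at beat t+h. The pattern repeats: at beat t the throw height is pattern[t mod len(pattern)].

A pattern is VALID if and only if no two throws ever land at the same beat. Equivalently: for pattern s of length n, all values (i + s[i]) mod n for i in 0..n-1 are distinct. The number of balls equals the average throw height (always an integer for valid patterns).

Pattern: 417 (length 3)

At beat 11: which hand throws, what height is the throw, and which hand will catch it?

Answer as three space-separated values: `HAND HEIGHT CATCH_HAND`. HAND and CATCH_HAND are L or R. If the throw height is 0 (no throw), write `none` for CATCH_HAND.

Answer: R 7 L

Derivation:
Beat 11: 11 mod 2 = 1, so hand = R
Throw height = pattern[11 mod 3] = pattern[2] = 7
Lands at beat 11+7=18, 18 mod 2 = 0, so catch hand = L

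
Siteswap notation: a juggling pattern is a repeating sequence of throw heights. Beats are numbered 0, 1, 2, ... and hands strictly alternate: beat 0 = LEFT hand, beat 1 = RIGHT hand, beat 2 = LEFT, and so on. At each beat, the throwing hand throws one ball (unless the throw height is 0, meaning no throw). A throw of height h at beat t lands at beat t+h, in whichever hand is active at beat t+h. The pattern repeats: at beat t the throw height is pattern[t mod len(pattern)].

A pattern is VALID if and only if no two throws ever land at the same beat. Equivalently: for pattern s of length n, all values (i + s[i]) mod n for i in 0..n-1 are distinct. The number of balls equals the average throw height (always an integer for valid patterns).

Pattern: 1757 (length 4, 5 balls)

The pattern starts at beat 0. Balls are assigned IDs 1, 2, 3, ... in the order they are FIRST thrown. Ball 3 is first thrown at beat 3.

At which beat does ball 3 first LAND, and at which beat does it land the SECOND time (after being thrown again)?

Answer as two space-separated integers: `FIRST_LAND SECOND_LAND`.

Answer: 10 15

Derivation:
Beat 0 (L): throw ball1 h=1 -> lands@1:R; in-air after throw: [b1@1:R]
Beat 1 (R): throw ball1 h=7 -> lands@8:L; in-air after throw: [b1@8:L]
Beat 2 (L): throw ball2 h=5 -> lands@7:R; in-air after throw: [b2@7:R b1@8:L]
Beat 3 (R): throw ball3 h=7 -> lands@10:L; in-air after throw: [b2@7:R b1@8:L b3@10:L]
Beat 4 (L): throw ball4 h=1 -> lands@5:R; in-air after throw: [b4@5:R b2@7:R b1@8:L b3@10:L]
Beat 5 (R): throw ball4 h=7 -> lands@12:L; in-air after throw: [b2@7:R b1@8:L b3@10:L b4@12:L]
Beat 6 (L): throw ball5 h=5 -> lands@11:R; in-air after throw: [b2@7:R b1@8:L b3@10:L b5@11:R b4@12:L]
Beat 7 (R): throw ball2 h=7 -> lands@14:L; in-air after throw: [b1@8:L b3@10:L b5@11:R b4@12:L b2@14:L]
Beat 8 (L): throw ball1 h=1 -> lands@9:R; in-air after throw: [b1@9:R b3@10:L b5@11:R b4@12:L b2@14:L]
Beat 9 (R): throw ball1 h=7 -> lands@16:L; in-air after throw: [b3@10:L b5@11:R b4@12:L b2@14:L b1@16:L]
Beat 10 (L): throw ball3 h=5 -> lands@15:R; in-air after throw: [b5@11:R b4@12:L b2@14:L b3@15:R b1@16:L]
Beat 11 (R): throw ball5 h=7 -> lands@18:L; in-air after throw: [b4@12:L b2@14:L b3@15:R b1@16:L b5@18:L]
Beat 12 (L): throw ball4 h=1 -> lands@13:R; in-air after throw: [b4@13:R b2@14:L b3@15:R b1@16:L b5@18:L]
Beat 13 (R): throw ball4 h=7 -> lands@20:L; in-air after throw: [b2@14:L b3@15:R b1@16:L b5@18:L b4@20:L]
Beat 14 (L): throw ball2 h=5 -> lands@19:R; in-air after throw: [b3@15:R b1@16:L b5@18:L b2@19:R b4@20:L]
Beat 15 (R): throw ball3 h=7 -> lands@22:L; in-air after throw: [b1@16:L b5@18:L b2@19:R b4@20:L b3@22:L]
Ball 3: thrown@3 h=7 -> first land @10; rethrown@10 h=5 -> second land @15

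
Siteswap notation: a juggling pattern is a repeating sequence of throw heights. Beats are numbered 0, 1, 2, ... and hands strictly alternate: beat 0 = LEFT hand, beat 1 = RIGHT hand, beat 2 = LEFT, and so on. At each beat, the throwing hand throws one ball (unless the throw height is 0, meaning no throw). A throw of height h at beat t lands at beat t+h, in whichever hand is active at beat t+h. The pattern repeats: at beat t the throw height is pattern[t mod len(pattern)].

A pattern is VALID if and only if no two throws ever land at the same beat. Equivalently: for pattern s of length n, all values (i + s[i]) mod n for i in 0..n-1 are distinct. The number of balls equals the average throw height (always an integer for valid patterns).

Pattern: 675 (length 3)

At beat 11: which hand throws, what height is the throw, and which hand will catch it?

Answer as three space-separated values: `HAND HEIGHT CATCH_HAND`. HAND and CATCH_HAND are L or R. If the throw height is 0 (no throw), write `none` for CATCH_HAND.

Beat 11: 11 mod 2 = 1, so hand = R
Throw height = pattern[11 mod 3] = pattern[2] = 5
Lands at beat 11+5=16, 16 mod 2 = 0, so catch hand = L

Answer: R 5 L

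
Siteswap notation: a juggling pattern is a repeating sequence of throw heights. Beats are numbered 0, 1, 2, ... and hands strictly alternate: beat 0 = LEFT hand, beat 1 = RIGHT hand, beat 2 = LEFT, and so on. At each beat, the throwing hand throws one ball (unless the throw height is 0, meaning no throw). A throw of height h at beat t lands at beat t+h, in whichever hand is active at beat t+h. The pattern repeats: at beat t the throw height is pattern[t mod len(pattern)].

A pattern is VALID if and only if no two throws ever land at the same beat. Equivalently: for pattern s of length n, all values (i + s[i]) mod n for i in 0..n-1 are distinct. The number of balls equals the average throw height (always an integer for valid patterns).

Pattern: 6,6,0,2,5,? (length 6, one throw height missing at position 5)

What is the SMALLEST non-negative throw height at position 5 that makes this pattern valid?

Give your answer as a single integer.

i=0: (0 + 6) mod 6 = 0
i=1: (1 + 6) mod 6 = 1
i=2: (2 + 0) mod 6 = 2
i=3: (3 + 2) mod 6 = 5
i=4: (4 + 5) mod 6 = 3
i=5: s[i]=? (unknown)
Known residues: [0, 1, 2, 3, 5]; need a permutation of 0..5, so missing residue r = 4
Need (5 + s) mod 6 = 4; smallest s = (4 - 5) mod 6 = 5

Answer: 5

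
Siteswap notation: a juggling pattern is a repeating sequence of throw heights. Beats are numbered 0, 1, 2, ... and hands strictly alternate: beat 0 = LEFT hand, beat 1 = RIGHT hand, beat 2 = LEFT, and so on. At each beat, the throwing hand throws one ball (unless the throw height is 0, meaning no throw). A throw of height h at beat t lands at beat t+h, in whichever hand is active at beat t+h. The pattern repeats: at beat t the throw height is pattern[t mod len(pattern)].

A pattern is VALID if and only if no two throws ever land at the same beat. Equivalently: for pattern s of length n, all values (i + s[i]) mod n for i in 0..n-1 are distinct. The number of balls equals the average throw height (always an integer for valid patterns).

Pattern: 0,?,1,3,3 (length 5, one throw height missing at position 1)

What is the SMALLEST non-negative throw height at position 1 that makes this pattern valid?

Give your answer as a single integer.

Answer: 3

Derivation:
i=0: (0 + 0) mod 5 = 0
i=1: s[i]=? (unknown)
i=2: (2 + 1) mod 5 = 3
i=3: (3 + 3) mod 5 = 1
i=4: (4 + 3) mod 5 = 2
Known residues: [0, 1, 2, 3]; need a permutation of 0..4, so missing residue r = 4
Need (1 + s) mod 5 = 4; smallest s = (4 - 1) mod 5 = 3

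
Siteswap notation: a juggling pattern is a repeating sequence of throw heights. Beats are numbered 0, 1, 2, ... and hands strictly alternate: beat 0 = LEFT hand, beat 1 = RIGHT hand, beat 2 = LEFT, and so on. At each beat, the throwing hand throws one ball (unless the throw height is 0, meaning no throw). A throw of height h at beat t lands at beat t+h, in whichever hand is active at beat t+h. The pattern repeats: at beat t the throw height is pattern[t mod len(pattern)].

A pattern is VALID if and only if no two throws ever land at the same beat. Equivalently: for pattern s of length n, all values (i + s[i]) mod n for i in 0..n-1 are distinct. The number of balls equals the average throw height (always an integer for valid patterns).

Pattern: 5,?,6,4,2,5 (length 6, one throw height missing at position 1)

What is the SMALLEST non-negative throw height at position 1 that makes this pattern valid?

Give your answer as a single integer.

i=0: (0 + 5) mod 6 = 5
i=1: s[i]=? (unknown)
i=2: (2 + 6) mod 6 = 2
i=3: (3 + 4) mod 6 = 1
i=4: (4 + 2) mod 6 = 0
i=5: (5 + 5) mod 6 = 4
Known residues: [0, 1, 2, 4, 5]; need a permutation of 0..5, so missing residue r = 3
Need (1 + s) mod 6 = 3; smallest s = (3 - 1) mod 6 = 2

Answer: 2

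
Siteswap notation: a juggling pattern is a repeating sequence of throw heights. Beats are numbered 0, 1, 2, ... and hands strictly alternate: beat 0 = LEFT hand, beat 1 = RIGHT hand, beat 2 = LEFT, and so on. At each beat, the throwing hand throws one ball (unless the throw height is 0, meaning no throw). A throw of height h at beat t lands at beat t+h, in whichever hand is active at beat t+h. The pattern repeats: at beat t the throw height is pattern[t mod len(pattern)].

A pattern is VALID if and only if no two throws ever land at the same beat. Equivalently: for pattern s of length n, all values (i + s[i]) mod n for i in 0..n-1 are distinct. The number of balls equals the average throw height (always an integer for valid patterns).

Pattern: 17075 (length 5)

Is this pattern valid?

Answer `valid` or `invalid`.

i=0: (i + s[i]) mod n = (0 + 1) mod 5 = 1
i=1: (i + s[i]) mod n = (1 + 7) mod 5 = 3
i=2: (i + s[i]) mod n = (2 + 0) mod 5 = 2
i=3: (i + s[i]) mod n = (3 + 7) mod 5 = 0
i=4: (i + s[i]) mod n = (4 + 5) mod 5 = 4
Residues: [1, 3, 2, 0, 4], distinct: True

Answer: valid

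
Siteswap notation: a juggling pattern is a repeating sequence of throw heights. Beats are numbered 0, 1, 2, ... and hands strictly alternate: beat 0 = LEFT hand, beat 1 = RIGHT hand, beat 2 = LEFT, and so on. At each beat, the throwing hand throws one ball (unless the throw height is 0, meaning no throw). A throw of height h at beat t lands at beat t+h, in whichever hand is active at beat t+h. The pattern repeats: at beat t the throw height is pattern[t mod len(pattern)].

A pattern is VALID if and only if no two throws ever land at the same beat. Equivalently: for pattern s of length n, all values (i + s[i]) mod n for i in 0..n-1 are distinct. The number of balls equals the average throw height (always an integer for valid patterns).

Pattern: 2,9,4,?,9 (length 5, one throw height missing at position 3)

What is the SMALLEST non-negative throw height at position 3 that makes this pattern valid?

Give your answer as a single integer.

i=0: (0 + 2) mod 5 = 2
i=1: (1 + 9) mod 5 = 0
i=2: (2 + 4) mod 5 = 1
i=3: s[i]=? (unknown)
i=4: (4 + 9) mod 5 = 3
Known residues: [0, 1, 2, 3]; need a permutation of 0..4, so missing residue r = 4
Need (3 + s) mod 5 = 4; smallest s = (4 - 3) mod 5 = 1

Answer: 1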